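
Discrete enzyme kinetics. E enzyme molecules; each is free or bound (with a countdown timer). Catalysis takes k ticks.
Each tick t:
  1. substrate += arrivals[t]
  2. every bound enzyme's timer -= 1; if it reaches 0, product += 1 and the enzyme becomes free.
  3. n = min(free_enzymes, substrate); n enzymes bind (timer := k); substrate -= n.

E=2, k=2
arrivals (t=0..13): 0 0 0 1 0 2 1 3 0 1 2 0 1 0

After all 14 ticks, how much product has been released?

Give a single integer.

Answer: 9

Derivation:
t=0: arr=0 -> substrate=0 bound=0 product=0
t=1: arr=0 -> substrate=0 bound=0 product=0
t=2: arr=0 -> substrate=0 bound=0 product=0
t=3: arr=1 -> substrate=0 bound=1 product=0
t=4: arr=0 -> substrate=0 bound=1 product=0
t=5: arr=2 -> substrate=0 bound=2 product=1
t=6: arr=1 -> substrate=1 bound=2 product=1
t=7: arr=3 -> substrate=2 bound=2 product=3
t=8: arr=0 -> substrate=2 bound=2 product=3
t=9: arr=1 -> substrate=1 bound=2 product=5
t=10: arr=2 -> substrate=3 bound=2 product=5
t=11: arr=0 -> substrate=1 bound=2 product=7
t=12: arr=1 -> substrate=2 bound=2 product=7
t=13: arr=0 -> substrate=0 bound=2 product=9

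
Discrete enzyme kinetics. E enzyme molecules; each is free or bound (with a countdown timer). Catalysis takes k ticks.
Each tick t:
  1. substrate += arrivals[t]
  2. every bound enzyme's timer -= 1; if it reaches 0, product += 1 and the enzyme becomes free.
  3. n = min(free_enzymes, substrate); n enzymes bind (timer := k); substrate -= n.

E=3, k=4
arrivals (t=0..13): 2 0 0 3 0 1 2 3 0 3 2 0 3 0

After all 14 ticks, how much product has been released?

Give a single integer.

Answer: 8

Derivation:
t=0: arr=2 -> substrate=0 bound=2 product=0
t=1: arr=0 -> substrate=0 bound=2 product=0
t=2: arr=0 -> substrate=0 bound=2 product=0
t=3: arr=3 -> substrate=2 bound=3 product=0
t=4: arr=0 -> substrate=0 bound=3 product=2
t=5: arr=1 -> substrate=1 bound=3 product=2
t=6: arr=2 -> substrate=3 bound=3 product=2
t=7: arr=3 -> substrate=5 bound=3 product=3
t=8: arr=0 -> substrate=3 bound=3 product=5
t=9: arr=3 -> substrate=6 bound=3 product=5
t=10: arr=2 -> substrate=8 bound=3 product=5
t=11: arr=0 -> substrate=7 bound=3 product=6
t=12: arr=3 -> substrate=8 bound=3 product=8
t=13: arr=0 -> substrate=8 bound=3 product=8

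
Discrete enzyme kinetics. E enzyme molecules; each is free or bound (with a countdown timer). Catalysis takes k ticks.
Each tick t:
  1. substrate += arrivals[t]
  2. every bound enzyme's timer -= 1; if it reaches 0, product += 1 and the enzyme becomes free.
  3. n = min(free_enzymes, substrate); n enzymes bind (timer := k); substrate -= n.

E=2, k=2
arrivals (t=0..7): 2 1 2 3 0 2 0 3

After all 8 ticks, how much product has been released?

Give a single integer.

Answer: 6

Derivation:
t=0: arr=2 -> substrate=0 bound=2 product=0
t=1: arr=1 -> substrate=1 bound=2 product=0
t=2: arr=2 -> substrate=1 bound=2 product=2
t=3: arr=3 -> substrate=4 bound=2 product=2
t=4: arr=0 -> substrate=2 bound=2 product=4
t=5: arr=2 -> substrate=4 bound=2 product=4
t=6: arr=0 -> substrate=2 bound=2 product=6
t=7: arr=3 -> substrate=5 bound=2 product=6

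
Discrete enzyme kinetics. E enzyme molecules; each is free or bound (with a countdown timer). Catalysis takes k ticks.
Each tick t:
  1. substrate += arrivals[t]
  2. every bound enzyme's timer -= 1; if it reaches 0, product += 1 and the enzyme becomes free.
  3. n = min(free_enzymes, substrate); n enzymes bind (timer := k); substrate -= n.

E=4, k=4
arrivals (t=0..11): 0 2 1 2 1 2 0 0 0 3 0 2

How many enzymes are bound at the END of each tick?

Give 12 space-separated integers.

Answer: 0 2 3 4 4 4 4 4 4 4 4 4

Derivation:
t=0: arr=0 -> substrate=0 bound=0 product=0
t=1: arr=2 -> substrate=0 bound=2 product=0
t=2: arr=1 -> substrate=0 bound=3 product=0
t=3: arr=2 -> substrate=1 bound=4 product=0
t=4: arr=1 -> substrate=2 bound=4 product=0
t=5: arr=2 -> substrate=2 bound=4 product=2
t=6: arr=0 -> substrate=1 bound=4 product=3
t=7: arr=0 -> substrate=0 bound=4 product=4
t=8: arr=0 -> substrate=0 bound=4 product=4
t=9: arr=3 -> substrate=1 bound=4 product=6
t=10: arr=0 -> substrate=0 bound=4 product=7
t=11: arr=2 -> substrate=1 bound=4 product=8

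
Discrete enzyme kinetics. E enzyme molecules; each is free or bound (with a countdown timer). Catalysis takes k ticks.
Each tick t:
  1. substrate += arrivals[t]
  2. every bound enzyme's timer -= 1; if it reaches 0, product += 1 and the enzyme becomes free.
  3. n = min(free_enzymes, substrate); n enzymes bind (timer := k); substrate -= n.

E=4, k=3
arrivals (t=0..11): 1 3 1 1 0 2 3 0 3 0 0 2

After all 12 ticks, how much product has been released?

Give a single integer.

Answer: 12

Derivation:
t=0: arr=1 -> substrate=0 bound=1 product=0
t=1: arr=3 -> substrate=0 bound=4 product=0
t=2: arr=1 -> substrate=1 bound=4 product=0
t=3: arr=1 -> substrate=1 bound=4 product=1
t=4: arr=0 -> substrate=0 bound=2 product=4
t=5: arr=2 -> substrate=0 bound=4 product=4
t=6: arr=3 -> substrate=2 bound=4 product=5
t=7: arr=0 -> substrate=1 bound=4 product=6
t=8: arr=3 -> substrate=2 bound=4 product=8
t=9: arr=0 -> substrate=1 bound=4 product=9
t=10: arr=0 -> substrate=0 bound=4 product=10
t=11: arr=2 -> substrate=0 bound=4 product=12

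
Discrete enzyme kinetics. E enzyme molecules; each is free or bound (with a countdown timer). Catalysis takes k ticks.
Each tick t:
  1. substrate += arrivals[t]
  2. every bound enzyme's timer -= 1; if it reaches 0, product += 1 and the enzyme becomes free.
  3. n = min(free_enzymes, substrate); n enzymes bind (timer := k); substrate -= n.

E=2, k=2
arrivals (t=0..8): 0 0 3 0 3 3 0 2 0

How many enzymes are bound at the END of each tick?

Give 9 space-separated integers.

Answer: 0 0 2 2 2 2 2 2 2

Derivation:
t=0: arr=0 -> substrate=0 bound=0 product=0
t=1: arr=0 -> substrate=0 bound=0 product=0
t=2: arr=3 -> substrate=1 bound=2 product=0
t=3: arr=0 -> substrate=1 bound=2 product=0
t=4: arr=3 -> substrate=2 bound=2 product=2
t=5: arr=3 -> substrate=5 bound=2 product=2
t=6: arr=0 -> substrate=3 bound=2 product=4
t=7: arr=2 -> substrate=5 bound=2 product=4
t=8: arr=0 -> substrate=3 bound=2 product=6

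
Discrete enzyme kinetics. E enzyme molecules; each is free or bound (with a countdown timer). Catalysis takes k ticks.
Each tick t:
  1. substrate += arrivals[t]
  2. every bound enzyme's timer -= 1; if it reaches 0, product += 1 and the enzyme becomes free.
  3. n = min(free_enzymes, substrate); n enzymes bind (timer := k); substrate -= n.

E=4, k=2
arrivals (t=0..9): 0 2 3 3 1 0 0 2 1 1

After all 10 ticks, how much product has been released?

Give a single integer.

t=0: arr=0 -> substrate=0 bound=0 product=0
t=1: arr=2 -> substrate=0 bound=2 product=0
t=2: arr=3 -> substrate=1 bound=4 product=0
t=3: arr=3 -> substrate=2 bound=4 product=2
t=4: arr=1 -> substrate=1 bound=4 product=4
t=5: arr=0 -> substrate=0 bound=3 product=6
t=6: arr=0 -> substrate=0 bound=1 product=8
t=7: arr=2 -> substrate=0 bound=2 product=9
t=8: arr=1 -> substrate=0 bound=3 product=9
t=9: arr=1 -> substrate=0 bound=2 product=11

Answer: 11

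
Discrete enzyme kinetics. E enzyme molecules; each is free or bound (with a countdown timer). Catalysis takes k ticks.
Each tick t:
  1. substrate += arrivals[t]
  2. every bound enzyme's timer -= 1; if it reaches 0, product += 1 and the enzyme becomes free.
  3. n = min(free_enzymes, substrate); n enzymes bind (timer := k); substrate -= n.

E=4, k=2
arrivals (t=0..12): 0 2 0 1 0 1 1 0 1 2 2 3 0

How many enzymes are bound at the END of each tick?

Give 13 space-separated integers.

Answer: 0 2 2 1 1 1 2 1 1 3 4 4 3

Derivation:
t=0: arr=0 -> substrate=0 bound=0 product=0
t=1: arr=2 -> substrate=0 bound=2 product=0
t=2: arr=0 -> substrate=0 bound=2 product=0
t=3: arr=1 -> substrate=0 bound=1 product=2
t=4: arr=0 -> substrate=0 bound=1 product=2
t=5: arr=1 -> substrate=0 bound=1 product=3
t=6: arr=1 -> substrate=0 bound=2 product=3
t=7: arr=0 -> substrate=0 bound=1 product=4
t=8: arr=1 -> substrate=0 bound=1 product=5
t=9: arr=2 -> substrate=0 bound=3 product=5
t=10: arr=2 -> substrate=0 bound=4 product=6
t=11: arr=3 -> substrate=1 bound=4 product=8
t=12: arr=0 -> substrate=0 bound=3 product=10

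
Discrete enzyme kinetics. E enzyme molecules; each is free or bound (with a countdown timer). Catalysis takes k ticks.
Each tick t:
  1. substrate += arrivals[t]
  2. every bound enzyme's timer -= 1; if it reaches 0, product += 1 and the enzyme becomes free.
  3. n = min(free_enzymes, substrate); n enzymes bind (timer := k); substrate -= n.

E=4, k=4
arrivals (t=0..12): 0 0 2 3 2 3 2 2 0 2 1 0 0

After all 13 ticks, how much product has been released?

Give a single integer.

Answer: 8

Derivation:
t=0: arr=0 -> substrate=0 bound=0 product=0
t=1: arr=0 -> substrate=0 bound=0 product=0
t=2: arr=2 -> substrate=0 bound=2 product=0
t=3: arr=3 -> substrate=1 bound=4 product=0
t=4: arr=2 -> substrate=3 bound=4 product=0
t=5: arr=3 -> substrate=6 bound=4 product=0
t=6: arr=2 -> substrate=6 bound=4 product=2
t=7: arr=2 -> substrate=6 bound=4 product=4
t=8: arr=0 -> substrate=6 bound=4 product=4
t=9: arr=2 -> substrate=8 bound=4 product=4
t=10: arr=1 -> substrate=7 bound=4 product=6
t=11: arr=0 -> substrate=5 bound=4 product=8
t=12: arr=0 -> substrate=5 bound=4 product=8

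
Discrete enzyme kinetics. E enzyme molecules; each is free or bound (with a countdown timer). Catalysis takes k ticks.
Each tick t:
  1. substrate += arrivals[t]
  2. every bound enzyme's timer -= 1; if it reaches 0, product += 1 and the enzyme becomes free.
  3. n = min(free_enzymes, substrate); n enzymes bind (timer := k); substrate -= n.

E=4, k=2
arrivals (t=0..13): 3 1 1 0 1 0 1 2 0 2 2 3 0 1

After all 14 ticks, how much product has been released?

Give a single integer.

Answer: 15

Derivation:
t=0: arr=3 -> substrate=0 bound=3 product=0
t=1: arr=1 -> substrate=0 bound=4 product=0
t=2: arr=1 -> substrate=0 bound=2 product=3
t=3: arr=0 -> substrate=0 bound=1 product=4
t=4: arr=1 -> substrate=0 bound=1 product=5
t=5: arr=0 -> substrate=0 bound=1 product=5
t=6: arr=1 -> substrate=0 bound=1 product=6
t=7: arr=2 -> substrate=0 bound=3 product=6
t=8: arr=0 -> substrate=0 bound=2 product=7
t=9: arr=2 -> substrate=0 bound=2 product=9
t=10: arr=2 -> substrate=0 bound=4 product=9
t=11: arr=3 -> substrate=1 bound=4 product=11
t=12: arr=0 -> substrate=0 bound=3 product=13
t=13: arr=1 -> substrate=0 bound=2 product=15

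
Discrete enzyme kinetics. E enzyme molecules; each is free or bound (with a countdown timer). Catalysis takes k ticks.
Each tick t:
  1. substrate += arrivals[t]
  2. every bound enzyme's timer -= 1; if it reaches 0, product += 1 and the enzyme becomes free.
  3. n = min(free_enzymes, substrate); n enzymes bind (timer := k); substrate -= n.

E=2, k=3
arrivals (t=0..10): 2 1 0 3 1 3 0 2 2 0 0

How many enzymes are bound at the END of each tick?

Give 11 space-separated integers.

Answer: 2 2 2 2 2 2 2 2 2 2 2

Derivation:
t=0: arr=2 -> substrate=0 bound=2 product=0
t=1: arr=1 -> substrate=1 bound=2 product=0
t=2: arr=0 -> substrate=1 bound=2 product=0
t=3: arr=3 -> substrate=2 bound=2 product=2
t=4: arr=1 -> substrate=3 bound=2 product=2
t=5: arr=3 -> substrate=6 bound=2 product=2
t=6: arr=0 -> substrate=4 bound=2 product=4
t=7: arr=2 -> substrate=6 bound=2 product=4
t=8: arr=2 -> substrate=8 bound=2 product=4
t=9: arr=0 -> substrate=6 bound=2 product=6
t=10: arr=0 -> substrate=6 bound=2 product=6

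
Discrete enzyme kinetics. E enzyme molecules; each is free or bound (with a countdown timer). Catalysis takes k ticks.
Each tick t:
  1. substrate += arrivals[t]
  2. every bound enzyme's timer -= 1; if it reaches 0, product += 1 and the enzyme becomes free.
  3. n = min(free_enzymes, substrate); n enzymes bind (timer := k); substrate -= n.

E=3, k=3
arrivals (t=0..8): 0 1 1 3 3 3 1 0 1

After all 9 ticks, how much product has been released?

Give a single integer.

t=0: arr=0 -> substrate=0 bound=0 product=0
t=1: arr=1 -> substrate=0 bound=1 product=0
t=2: arr=1 -> substrate=0 bound=2 product=0
t=3: arr=3 -> substrate=2 bound=3 product=0
t=4: arr=3 -> substrate=4 bound=3 product=1
t=5: arr=3 -> substrate=6 bound=3 product=2
t=6: arr=1 -> substrate=6 bound=3 product=3
t=7: arr=0 -> substrate=5 bound=3 product=4
t=8: arr=1 -> substrate=5 bound=3 product=5

Answer: 5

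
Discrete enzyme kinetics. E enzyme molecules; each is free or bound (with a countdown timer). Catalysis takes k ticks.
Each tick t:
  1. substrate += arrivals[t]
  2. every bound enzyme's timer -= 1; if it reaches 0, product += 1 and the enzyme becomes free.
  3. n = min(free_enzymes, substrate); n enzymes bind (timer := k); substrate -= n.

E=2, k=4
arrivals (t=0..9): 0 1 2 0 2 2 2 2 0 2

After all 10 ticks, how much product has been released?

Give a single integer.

Answer: 3

Derivation:
t=0: arr=0 -> substrate=0 bound=0 product=0
t=1: arr=1 -> substrate=0 bound=1 product=0
t=2: arr=2 -> substrate=1 bound=2 product=0
t=3: arr=0 -> substrate=1 bound=2 product=0
t=4: arr=2 -> substrate=3 bound=2 product=0
t=5: arr=2 -> substrate=4 bound=2 product=1
t=6: arr=2 -> substrate=5 bound=2 product=2
t=7: arr=2 -> substrate=7 bound=2 product=2
t=8: arr=0 -> substrate=7 bound=2 product=2
t=9: arr=2 -> substrate=8 bound=2 product=3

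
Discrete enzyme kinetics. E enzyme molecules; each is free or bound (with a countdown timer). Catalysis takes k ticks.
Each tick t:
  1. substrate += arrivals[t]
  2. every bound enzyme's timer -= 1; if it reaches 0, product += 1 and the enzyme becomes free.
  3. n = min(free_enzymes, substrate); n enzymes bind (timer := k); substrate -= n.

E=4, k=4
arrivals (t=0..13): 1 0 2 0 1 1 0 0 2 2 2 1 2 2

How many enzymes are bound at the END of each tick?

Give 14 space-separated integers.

Answer: 1 1 3 3 3 4 2 2 3 4 4 4 4 4

Derivation:
t=0: arr=1 -> substrate=0 bound=1 product=0
t=1: arr=0 -> substrate=0 bound=1 product=0
t=2: arr=2 -> substrate=0 bound=3 product=0
t=3: arr=0 -> substrate=0 bound=3 product=0
t=4: arr=1 -> substrate=0 bound=3 product=1
t=5: arr=1 -> substrate=0 bound=4 product=1
t=6: arr=0 -> substrate=0 bound=2 product=3
t=7: arr=0 -> substrate=0 bound=2 product=3
t=8: arr=2 -> substrate=0 bound=3 product=4
t=9: arr=2 -> substrate=0 bound=4 product=5
t=10: arr=2 -> substrate=2 bound=4 product=5
t=11: arr=1 -> substrate=3 bound=4 product=5
t=12: arr=2 -> substrate=3 bound=4 product=7
t=13: arr=2 -> substrate=3 bound=4 product=9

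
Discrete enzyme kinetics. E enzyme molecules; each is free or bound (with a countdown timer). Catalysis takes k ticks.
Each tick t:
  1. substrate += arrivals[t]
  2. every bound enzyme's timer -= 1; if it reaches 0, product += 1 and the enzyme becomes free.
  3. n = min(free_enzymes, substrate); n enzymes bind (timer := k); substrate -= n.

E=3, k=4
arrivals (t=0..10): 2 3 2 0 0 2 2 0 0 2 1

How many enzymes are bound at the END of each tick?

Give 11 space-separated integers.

t=0: arr=2 -> substrate=0 bound=2 product=0
t=1: arr=3 -> substrate=2 bound=3 product=0
t=2: arr=2 -> substrate=4 bound=3 product=0
t=3: arr=0 -> substrate=4 bound=3 product=0
t=4: arr=0 -> substrate=2 bound=3 product=2
t=5: arr=2 -> substrate=3 bound=3 product=3
t=6: arr=2 -> substrate=5 bound=3 product=3
t=7: arr=0 -> substrate=5 bound=3 product=3
t=8: arr=0 -> substrate=3 bound=3 product=5
t=9: arr=2 -> substrate=4 bound=3 product=6
t=10: arr=1 -> substrate=5 bound=3 product=6

Answer: 2 3 3 3 3 3 3 3 3 3 3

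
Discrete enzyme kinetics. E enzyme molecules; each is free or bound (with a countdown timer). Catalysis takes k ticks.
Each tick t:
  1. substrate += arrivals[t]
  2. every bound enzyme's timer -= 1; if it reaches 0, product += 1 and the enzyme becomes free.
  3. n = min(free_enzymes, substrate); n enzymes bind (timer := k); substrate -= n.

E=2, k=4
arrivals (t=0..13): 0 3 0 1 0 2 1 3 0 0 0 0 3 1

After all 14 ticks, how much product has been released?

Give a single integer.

Answer: 6

Derivation:
t=0: arr=0 -> substrate=0 bound=0 product=0
t=1: arr=3 -> substrate=1 bound=2 product=0
t=2: arr=0 -> substrate=1 bound=2 product=0
t=3: arr=1 -> substrate=2 bound=2 product=0
t=4: arr=0 -> substrate=2 bound=2 product=0
t=5: arr=2 -> substrate=2 bound=2 product=2
t=6: arr=1 -> substrate=3 bound=2 product=2
t=7: arr=3 -> substrate=6 bound=2 product=2
t=8: arr=0 -> substrate=6 bound=2 product=2
t=9: arr=0 -> substrate=4 bound=2 product=4
t=10: arr=0 -> substrate=4 bound=2 product=4
t=11: arr=0 -> substrate=4 bound=2 product=4
t=12: arr=3 -> substrate=7 bound=2 product=4
t=13: arr=1 -> substrate=6 bound=2 product=6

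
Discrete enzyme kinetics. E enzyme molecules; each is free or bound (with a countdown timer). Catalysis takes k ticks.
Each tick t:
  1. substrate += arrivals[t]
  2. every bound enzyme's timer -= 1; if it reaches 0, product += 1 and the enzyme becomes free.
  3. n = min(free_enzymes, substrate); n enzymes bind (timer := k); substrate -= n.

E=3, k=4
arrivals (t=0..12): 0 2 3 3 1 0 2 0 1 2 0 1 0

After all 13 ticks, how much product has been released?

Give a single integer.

t=0: arr=0 -> substrate=0 bound=0 product=0
t=1: arr=2 -> substrate=0 bound=2 product=0
t=2: arr=3 -> substrate=2 bound=3 product=0
t=3: arr=3 -> substrate=5 bound=3 product=0
t=4: arr=1 -> substrate=6 bound=3 product=0
t=5: arr=0 -> substrate=4 bound=3 product=2
t=6: arr=2 -> substrate=5 bound=3 product=3
t=7: arr=0 -> substrate=5 bound=3 product=3
t=8: arr=1 -> substrate=6 bound=3 product=3
t=9: arr=2 -> substrate=6 bound=3 product=5
t=10: arr=0 -> substrate=5 bound=3 product=6
t=11: arr=1 -> substrate=6 bound=3 product=6
t=12: arr=0 -> substrate=6 bound=3 product=6

Answer: 6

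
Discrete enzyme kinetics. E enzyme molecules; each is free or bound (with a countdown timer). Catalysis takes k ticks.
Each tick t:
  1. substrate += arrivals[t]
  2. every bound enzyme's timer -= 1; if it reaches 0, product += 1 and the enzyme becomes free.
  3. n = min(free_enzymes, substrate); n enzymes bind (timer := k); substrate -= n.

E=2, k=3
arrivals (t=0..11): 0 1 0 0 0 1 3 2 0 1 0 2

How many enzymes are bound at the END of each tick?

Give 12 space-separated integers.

Answer: 0 1 1 1 0 1 2 2 2 2 2 2

Derivation:
t=0: arr=0 -> substrate=0 bound=0 product=0
t=1: arr=1 -> substrate=0 bound=1 product=0
t=2: arr=0 -> substrate=0 bound=1 product=0
t=3: arr=0 -> substrate=0 bound=1 product=0
t=4: arr=0 -> substrate=0 bound=0 product=1
t=5: arr=1 -> substrate=0 bound=1 product=1
t=6: arr=3 -> substrate=2 bound=2 product=1
t=7: arr=2 -> substrate=4 bound=2 product=1
t=8: arr=0 -> substrate=3 bound=2 product=2
t=9: arr=1 -> substrate=3 bound=2 product=3
t=10: arr=0 -> substrate=3 bound=2 product=3
t=11: arr=2 -> substrate=4 bound=2 product=4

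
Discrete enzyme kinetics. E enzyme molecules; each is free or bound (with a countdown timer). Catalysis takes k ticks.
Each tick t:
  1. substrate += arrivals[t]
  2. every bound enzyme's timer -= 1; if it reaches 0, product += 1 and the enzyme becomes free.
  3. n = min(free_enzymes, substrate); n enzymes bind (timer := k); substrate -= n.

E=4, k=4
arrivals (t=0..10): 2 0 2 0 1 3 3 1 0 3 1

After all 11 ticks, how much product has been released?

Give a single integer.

Answer: 8

Derivation:
t=0: arr=2 -> substrate=0 bound=2 product=0
t=1: arr=0 -> substrate=0 bound=2 product=0
t=2: arr=2 -> substrate=0 bound=4 product=0
t=3: arr=0 -> substrate=0 bound=4 product=0
t=4: arr=1 -> substrate=0 bound=3 product=2
t=5: arr=3 -> substrate=2 bound=4 product=2
t=6: arr=3 -> substrate=3 bound=4 product=4
t=7: arr=1 -> substrate=4 bound=4 product=4
t=8: arr=0 -> substrate=3 bound=4 product=5
t=9: arr=3 -> substrate=5 bound=4 product=6
t=10: arr=1 -> substrate=4 bound=4 product=8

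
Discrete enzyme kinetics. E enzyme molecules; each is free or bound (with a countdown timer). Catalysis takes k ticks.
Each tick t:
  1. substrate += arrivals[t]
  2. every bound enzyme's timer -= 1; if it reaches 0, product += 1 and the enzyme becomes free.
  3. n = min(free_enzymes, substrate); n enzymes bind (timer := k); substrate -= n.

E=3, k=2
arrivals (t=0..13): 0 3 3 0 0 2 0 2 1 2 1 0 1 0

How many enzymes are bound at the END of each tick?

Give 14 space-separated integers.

Answer: 0 3 3 3 3 2 2 2 3 3 3 1 1 1

Derivation:
t=0: arr=0 -> substrate=0 bound=0 product=0
t=1: arr=3 -> substrate=0 bound=3 product=0
t=2: arr=3 -> substrate=3 bound=3 product=0
t=3: arr=0 -> substrate=0 bound=3 product=3
t=4: arr=0 -> substrate=0 bound=3 product=3
t=5: arr=2 -> substrate=0 bound=2 product=6
t=6: arr=0 -> substrate=0 bound=2 product=6
t=7: arr=2 -> substrate=0 bound=2 product=8
t=8: arr=1 -> substrate=0 bound=3 product=8
t=9: arr=2 -> substrate=0 bound=3 product=10
t=10: arr=1 -> substrate=0 bound=3 product=11
t=11: arr=0 -> substrate=0 bound=1 product=13
t=12: arr=1 -> substrate=0 bound=1 product=14
t=13: arr=0 -> substrate=0 bound=1 product=14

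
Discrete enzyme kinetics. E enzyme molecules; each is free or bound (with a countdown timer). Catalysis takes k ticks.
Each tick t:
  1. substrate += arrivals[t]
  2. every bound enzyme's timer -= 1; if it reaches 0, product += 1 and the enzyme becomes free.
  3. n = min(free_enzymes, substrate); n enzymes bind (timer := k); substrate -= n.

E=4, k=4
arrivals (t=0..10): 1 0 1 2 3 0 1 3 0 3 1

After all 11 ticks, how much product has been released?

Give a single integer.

t=0: arr=1 -> substrate=0 bound=1 product=0
t=1: arr=0 -> substrate=0 bound=1 product=0
t=2: arr=1 -> substrate=0 bound=2 product=0
t=3: arr=2 -> substrate=0 bound=4 product=0
t=4: arr=3 -> substrate=2 bound=4 product=1
t=5: arr=0 -> substrate=2 bound=4 product=1
t=6: arr=1 -> substrate=2 bound=4 product=2
t=7: arr=3 -> substrate=3 bound=4 product=4
t=8: arr=0 -> substrate=2 bound=4 product=5
t=9: arr=3 -> substrate=5 bound=4 product=5
t=10: arr=1 -> substrate=5 bound=4 product=6

Answer: 6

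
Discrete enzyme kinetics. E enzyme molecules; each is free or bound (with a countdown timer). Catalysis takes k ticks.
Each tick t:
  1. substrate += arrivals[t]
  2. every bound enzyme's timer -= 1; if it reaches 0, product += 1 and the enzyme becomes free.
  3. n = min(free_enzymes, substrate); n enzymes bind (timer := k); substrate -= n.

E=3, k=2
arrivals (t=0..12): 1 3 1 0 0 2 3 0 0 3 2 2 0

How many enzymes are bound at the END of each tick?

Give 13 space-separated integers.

t=0: arr=1 -> substrate=0 bound=1 product=0
t=1: arr=3 -> substrate=1 bound=3 product=0
t=2: arr=1 -> substrate=1 bound=3 product=1
t=3: arr=0 -> substrate=0 bound=2 product=3
t=4: arr=0 -> substrate=0 bound=1 product=4
t=5: arr=2 -> substrate=0 bound=2 product=5
t=6: arr=3 -> substrate=2 bound=3 product=5
t=7: arr=0 -> substrate=0 bound=3 product=7
t=8: arr=0 -> substrate=0 bound=2 product=8
t=9: arr=3 -> substrate=0 bound=3 product=10
t=10: arr=2 -> substrate=2 bound=3 product=10
t=11: arr=2 -> substrate=1 bound=3 product=13
t=12: arr=0 -> substrate=1 bound=3 product=13

Answer: 1 3 3 2 1 2 3 3 2 3 3 3 3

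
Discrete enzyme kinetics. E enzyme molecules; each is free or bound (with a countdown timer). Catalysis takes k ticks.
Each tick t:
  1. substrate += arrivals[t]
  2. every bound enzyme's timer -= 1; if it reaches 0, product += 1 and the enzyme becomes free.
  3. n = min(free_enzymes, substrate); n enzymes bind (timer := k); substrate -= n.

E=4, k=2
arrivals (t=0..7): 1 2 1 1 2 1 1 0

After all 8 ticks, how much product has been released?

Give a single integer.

Answer: 8

Derivation:
t=0: arr=1 -> substrate=0 bound=1 product=0
t=1: arr=2 -> substrate=0 bound=3 product=0
t=2: arr=1 -> substrate=0 bound=3 product=1
t=3: arr=1 -> substrate=0 bound=2 product=3
t=4: arr=2 -> substrate=0 bound=3 product=4
t=5: arr=1 -> substrate=0 bound=3 product=5
t=6: arr=1 -> substrate=0 bound=2 product=7
t=7: arr=0 -> substrate=0 bound=1 product=8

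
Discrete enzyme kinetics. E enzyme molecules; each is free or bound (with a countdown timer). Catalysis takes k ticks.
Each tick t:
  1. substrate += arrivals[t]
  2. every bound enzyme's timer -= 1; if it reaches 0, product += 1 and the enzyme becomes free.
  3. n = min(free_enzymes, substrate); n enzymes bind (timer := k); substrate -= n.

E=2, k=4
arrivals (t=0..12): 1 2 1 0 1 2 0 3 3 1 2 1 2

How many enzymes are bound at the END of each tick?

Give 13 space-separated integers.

t=0: arr=1 -> substrate=0 bound=1 product=0
t=1: arr=2 -> substrate=1 bound=2 product=0
t=2: arr=1 -> substrate=2 bound=2 product=0
t=3: arr=0 -> substrate=2 bound=2 product=0
t=4: arr=1 -> substrate=2 bound=2 product=1
t=5: arr=2 -> substrate=3 bound=2 product=2
t=6: arr=0 -> substrate=3 bound=2 product=2
t=7: arr=3 -> substrate=6 bound=2 product=2
t=8: arr=3 -> substrate=8 bound=2 product=3
t=9: arr=1 -> substrate=8 bound=2 product=4
t=10: arr=2 -> substrate=10 bound=2 product=4
t=11: arr=1 -> substrate=11 bound=2 product=4
t=12: arr=2 -> substrate=12 bound=2 product=5

Answer: 1 2 2 2 2 2 2 2 2 2 2 2 2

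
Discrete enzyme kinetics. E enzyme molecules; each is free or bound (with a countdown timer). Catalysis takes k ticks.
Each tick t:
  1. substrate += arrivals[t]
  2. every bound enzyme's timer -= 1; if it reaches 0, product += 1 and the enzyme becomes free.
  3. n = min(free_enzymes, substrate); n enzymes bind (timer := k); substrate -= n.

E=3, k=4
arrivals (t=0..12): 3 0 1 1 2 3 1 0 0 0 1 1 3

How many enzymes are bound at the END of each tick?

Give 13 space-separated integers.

t=0: arr=3 -> substrate=0 bound=3 product=0
t=1: arr=0 -> substrate=0 bound=3 product=0
t=2: arr=1 -> substrate=1 bound=3 product=0
t=3: arr=1 -> substrate=2 bound=3 product=0
t=4: arr=2 -> substrate=1 bound=3 product=3
t=5: arr=3 -> substrate=4 bound=3 product=3
t=6: arr=1 -> substrate=5 bound=3 product=3
t=7: arr=0 -> substrate=5 bound=3 product=3
t=8: arr=0 -> substrate=2 bound=3 product=6
t=9: arr=0 -> substrate=2 bound=3 product=6
t=10: arr=1 -> substrate=3 bound=3 product=6
t=11: arr=1 -> substrate=4 bound=3 product=6
t=12: arr=3 -> substrate=4 bound=3 product=9

Answer: 3 3 3 3 3 3 3 3 3 3 3 3 3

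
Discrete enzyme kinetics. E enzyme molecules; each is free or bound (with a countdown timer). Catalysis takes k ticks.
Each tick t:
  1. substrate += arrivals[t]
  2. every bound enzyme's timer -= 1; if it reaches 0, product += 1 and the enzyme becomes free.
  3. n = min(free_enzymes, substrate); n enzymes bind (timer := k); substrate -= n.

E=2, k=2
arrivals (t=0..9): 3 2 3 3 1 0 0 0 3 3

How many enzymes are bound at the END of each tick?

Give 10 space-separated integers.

t=0: arr=3 -> substrate=1 bound=2 product=0
t=1: arr=2 -> substrate=3 bound=2 product=0
t=2: arr=3 -> substrate=4 bound=2 product=2
t=3: arr=3 -> substrate=7 bound=2 product=2
t=4: arr=1 -> substrate=6 bound=2 product=4
t=5: arr=0 -> substrate=6 bound=2 product=4
t=6: arr=0 -> substrate=4 bound=2 product=6
t=7: arr=0 -> substrate=4 bound=2 product=6
t=8: arr=3 -> substrate=5 bound=2 product=8
t=9: arr=3 -> substrate=8 bound=2 product=8

Answer: 2 2 2 2 2 2 2 2 2 2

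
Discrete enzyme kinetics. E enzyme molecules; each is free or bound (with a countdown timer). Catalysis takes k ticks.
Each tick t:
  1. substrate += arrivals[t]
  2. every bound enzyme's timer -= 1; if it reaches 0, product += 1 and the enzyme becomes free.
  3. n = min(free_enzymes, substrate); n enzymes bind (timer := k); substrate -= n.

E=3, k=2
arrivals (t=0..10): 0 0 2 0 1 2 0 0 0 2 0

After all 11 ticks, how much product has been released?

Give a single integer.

t=0: arr=0 -> substrate=0 bound=0 product=0
t=1: arr=0 -> substrate=0 bound=0 product=0
t=2: arr=2 -> substrate=0 bound=2 product=0
t=3: arr=0 -> substrate=0 bound=2 product=0
t=4: arr=1 -> substrate=0 bound=1 product=2
t=5: arr=2 -> substrate=0 bound=3 product=2
t=6: arr=0 -> substrate=0 bound=2 product=3
t=7: arr=0 -> substrate=0 bound=0 product=5
t=8: arr=0 -> substrate=0 bound=0 product=5
t=9: arr=2 -> substrate=0 bound=2 product=5
t=10: arr=0 -> substrate=0 bound=2 product=5

Answer: 5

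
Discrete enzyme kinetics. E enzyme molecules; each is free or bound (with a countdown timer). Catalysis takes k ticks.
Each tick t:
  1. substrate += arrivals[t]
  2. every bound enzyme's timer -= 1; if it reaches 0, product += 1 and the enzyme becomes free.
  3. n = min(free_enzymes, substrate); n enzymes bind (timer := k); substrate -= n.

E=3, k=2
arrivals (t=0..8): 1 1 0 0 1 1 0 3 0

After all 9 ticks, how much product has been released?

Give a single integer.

Answer: 4

Derivation:
t=0: arr=1 -> substrate=0 bound=1 product=0
t=1: arr=1 -> substrate=0 bound=2 product=0
t=2: arr=0 -> substrate=0 bound=1 product=1
t=3: arr=0 -> substrate=0 bound=0 product=2
t=4: arr=1 -> substrate=0 bound=1 product=2
t=5: arr=1 -> substrate=0 bound=2 product=2
t=6: arr=0 -> substrate=0 bound=1 product=3
t=7: arr=3 -> substrate=0 bound=3 product=4
t=8: arr=0 -> substrate=0 bound=3 product=4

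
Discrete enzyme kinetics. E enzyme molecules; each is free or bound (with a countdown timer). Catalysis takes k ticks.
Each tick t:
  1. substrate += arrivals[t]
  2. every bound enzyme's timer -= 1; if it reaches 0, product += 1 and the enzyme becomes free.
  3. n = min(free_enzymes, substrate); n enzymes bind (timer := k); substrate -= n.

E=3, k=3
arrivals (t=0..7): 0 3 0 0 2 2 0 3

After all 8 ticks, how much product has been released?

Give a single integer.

Answer: 5

Derivation:
t=0: arr=0 -> substrate=0 bound=0 product=0
t=1: arr=3 -> substrate=0 bound=3 product=0
t=2: arr=0 -> substrate=0 bound=3 product=0
t=3: arr=0 -> substrate=0 bound=3 product=0
t=4: arr=2 -> substrate=0 bound=2 product=3
t=5: arr=2 -> substrate=1 bound=3 product=3
t=6: arr=0 -> substrate=1 bound=3 product=3
t=7: arr=3 -> substrate=2 bound=3 product=5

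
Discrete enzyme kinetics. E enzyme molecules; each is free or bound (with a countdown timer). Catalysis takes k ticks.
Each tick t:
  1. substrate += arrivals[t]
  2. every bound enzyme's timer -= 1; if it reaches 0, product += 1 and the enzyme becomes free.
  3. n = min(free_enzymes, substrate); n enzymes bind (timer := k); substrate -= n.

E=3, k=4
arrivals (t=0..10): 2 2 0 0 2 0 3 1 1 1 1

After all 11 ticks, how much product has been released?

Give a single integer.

t=0: arr=2 -> substrate=0 bound=2 product=0
t=1: arr=2 -> substrate=1 bound=3 product=0
t=2: arr=0 -> substrate=1 bound=3 product=0
t=3: arr=0 -> substrate=1 bound=3 product=0
t=4: arr=2 -> substrate=1 bound=3 product=2
t=5: arr=0 -> substrate=0 bound=3 product=3
t=6: arr=3 -> substrate=3 bound=3 product=3
t=7: arr=1 -> substrate=4 bound=3 product=3
t=8: arr=1 -> substrate=3 bound=3 product=5
t=9: arr=1 -> substrate=3 bound=3 product=6
t=10: arr=1 -> substrate=4 bound=3 product=6

Answer: 6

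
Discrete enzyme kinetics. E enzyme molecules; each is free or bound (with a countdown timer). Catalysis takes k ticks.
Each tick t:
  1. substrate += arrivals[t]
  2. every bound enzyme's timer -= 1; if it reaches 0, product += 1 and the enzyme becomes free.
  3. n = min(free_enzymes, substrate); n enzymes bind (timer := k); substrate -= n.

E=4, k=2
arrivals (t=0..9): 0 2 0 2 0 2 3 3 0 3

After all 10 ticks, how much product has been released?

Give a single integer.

Answer: 10

Derivation:
t=0: arr=0 -> substrate=0 bound=0 product=0
t=1: arr=2 -> substrate=0 bound=2 product=0
t=2: arr=0 -> substrate=0 bound=2 product=0
t=3: arr=2 -> substrate=0 bound=2 product=2
t=4: arr=0 -> substrate=0 bound=2 product=2
t=5: arr=2 -> substrate=0 bound=2 product=4
t=6: arr=3 -> substrate=1 bound=4 product=4
t=7: arr=3 -> substrate=2 bound=4 product=6
t=8: arr=0 -> substrate=0 bound=4 product=8
t=9: arr=3 -> substrate=1 bound=4 product=10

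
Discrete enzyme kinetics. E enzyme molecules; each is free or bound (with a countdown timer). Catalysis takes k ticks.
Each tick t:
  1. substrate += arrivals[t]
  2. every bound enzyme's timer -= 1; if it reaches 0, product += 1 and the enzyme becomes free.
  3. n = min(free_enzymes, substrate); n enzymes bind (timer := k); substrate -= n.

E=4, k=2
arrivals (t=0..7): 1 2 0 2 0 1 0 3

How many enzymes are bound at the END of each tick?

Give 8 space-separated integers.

Answer: 1 3 2 2 2 1 1 3

Derivation:
t=0: arr=1 -> substrate=0 bound=1 product=0
t=1: arr=2 -> substrate=0 bound=3 product=0
t=2: arr=0 -> substrate=0 bound=2 product=1
t=3: arr=2 -> substrate=0 bound=2 product=3
t=4: arr=0 -> substrate=0 bound=2 product=3
t=5: arr=1 -> substrate=0 bound=1 product=5
t=6: arr=0 -> substrate=0 bound=1 product=5
t=7: arr=3 -> substrate=0 bound=3 product=6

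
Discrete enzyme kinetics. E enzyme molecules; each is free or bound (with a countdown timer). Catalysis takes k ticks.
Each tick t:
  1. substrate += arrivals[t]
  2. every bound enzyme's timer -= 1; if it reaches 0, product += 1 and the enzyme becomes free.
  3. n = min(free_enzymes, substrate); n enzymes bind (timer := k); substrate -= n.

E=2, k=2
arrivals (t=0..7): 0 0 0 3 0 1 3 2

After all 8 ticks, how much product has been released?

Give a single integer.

t=0: arr=0 -> substrate=0 bound=0 product=0
t=1: arr=0 -> substrate=0 bound=0 product=0
t=2: arr=0 -> substrate=0 bound=0 product=0
t=3: arr=3 -> substrate=1 bound=2 product=0
t=4: arr=0 -> substrate=1 bound=2 product=0
t=5: arr=1 -> substrate=0 bound=2 product=2
t=6: arr=3 -> substrate=3 bound=2 product=2
t=7: arr=2 -> substrate=3 bound=2 product=4

Answer: 4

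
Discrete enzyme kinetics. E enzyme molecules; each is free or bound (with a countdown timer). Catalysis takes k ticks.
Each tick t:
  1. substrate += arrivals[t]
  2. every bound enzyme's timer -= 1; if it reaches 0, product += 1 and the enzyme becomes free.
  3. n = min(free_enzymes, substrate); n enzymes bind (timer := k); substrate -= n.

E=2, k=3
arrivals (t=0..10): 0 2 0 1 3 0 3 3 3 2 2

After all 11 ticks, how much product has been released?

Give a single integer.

Answer: 6

Derivation:
t=0: arr=0 -> substrate=0 bound=0 product=0
t=1: arr=2 -> substrate=0 bound=2 product=0
t=2: arr=0 -> substrate=0 bound=2 product=0
t=3: arr=1 -> substrate=1 bound=2 product=0
t=4: arr=3 -> substrate=2 bound=2 product=2
t=5: arr=0 -> substrate=2 bound=2 product=2
t=6: arr=3 -> substrate=5 bound=2 product=2
t=7: arr=3 -> substrate=6 bound=2 product=4
t=8: arr=3 -> substrate=9 bound=2 product=4
t=9: arr=2 -> substrate=11 bound=2 product=4
t=10: arr=2 -> substrate=11 bound=2 product=6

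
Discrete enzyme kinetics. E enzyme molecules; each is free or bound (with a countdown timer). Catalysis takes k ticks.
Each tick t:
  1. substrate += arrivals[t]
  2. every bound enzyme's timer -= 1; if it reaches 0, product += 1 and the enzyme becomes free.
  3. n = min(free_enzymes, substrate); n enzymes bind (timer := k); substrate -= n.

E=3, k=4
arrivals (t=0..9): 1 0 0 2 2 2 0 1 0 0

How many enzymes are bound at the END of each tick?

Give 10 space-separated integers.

Answer: 1 1 1 3 3 3 3 3 3 3

Derivation:
t=0: arr=1 -> substrate=0 bound=1 product=0
t=1: arr=0 -> substrate=0 bound=1 product=0
t=2: arr=0 -> substrate=0 bound=1 product=0
t=3: arr=2 -> substrate=0 bound=3 product=0
t=4: arr=2 -> substrate=1 bound=3 product=1
t=5: arr=2 -> substrate=3 bound=3 product=1
t=6: arr=0 -> substrate=3 bound=3 product=1
t=7: arr=1 -> substrate=2 bound=3 product=3
t=8: arr=0 -> substrate=1 bound=3 product=4
t=9: arr=0 -> substrate=1 bound=3 product=4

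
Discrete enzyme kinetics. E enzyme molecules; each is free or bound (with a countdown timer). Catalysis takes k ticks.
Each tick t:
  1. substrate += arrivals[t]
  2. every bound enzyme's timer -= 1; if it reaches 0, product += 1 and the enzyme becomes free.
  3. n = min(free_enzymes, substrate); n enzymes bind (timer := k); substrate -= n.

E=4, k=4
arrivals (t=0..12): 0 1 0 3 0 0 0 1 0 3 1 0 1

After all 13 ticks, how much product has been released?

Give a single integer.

t=0: arr=0 -> substrate=0 bound=0 product=0
t=1: arr=1 -> substrate=0 bound=1 product=0
t=2: arr=0 -> substrate=0 bound=1 product=0
t=3: arr=3 -> substrate=0 bound=4 product=0
t=4: arr=0 -> substrate=0 bound=4 product=0
t=5: arr=0 -> substrate=0 bound=3 product=1
t=6: arr=0 -> substrate=0 bound=3 product=1
t=7: arr=1 -> substrate=0 bound=1 product=4
t=8: arr=0 -> substrate=0 bound=1 product=4
t=9: arr=3 -> substrate=0 bound=4 product=4
t=10: arr=1 -> substrate=1 bound=4 product=4
t=11: arr=0 -> substrate=0 bound=4 product=5
t=12: arr=1 -> substrate=1 bound=4 product=5

Answer: 5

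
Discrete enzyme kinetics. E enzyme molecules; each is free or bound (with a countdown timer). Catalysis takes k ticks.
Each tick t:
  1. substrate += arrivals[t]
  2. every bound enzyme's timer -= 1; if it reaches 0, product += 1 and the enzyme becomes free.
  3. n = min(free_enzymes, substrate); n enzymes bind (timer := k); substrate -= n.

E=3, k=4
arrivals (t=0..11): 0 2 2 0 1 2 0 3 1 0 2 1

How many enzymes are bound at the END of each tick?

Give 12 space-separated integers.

Answer: 0 2 3 3 3 3 3 3 3 3 3 3

Derivation:
t=0: arr=0 -> substrate=0 bound=0 product=0
t=1: arr=2 -> substrate=0 bound=2 product=0
t=2: arr=2 -> substrate=1 bound=3 product=0
t=3: arr=0 -> substrate=1 bound=3 product=0
t=4: arr=1 -> substrate=2 bound=3 product=0
t=5: arr=2 -> substrate=2 bound=3 product=2
t=6: arr=0 -> substrate=1 bound=3 product=3
t=7: arr=3 -> substrate=4 bound=3 product=3
t=8: arr=1 -> substrate=5 bound=3 product=3
t=9: arr=0 -> substrate=3 bound=3 product=5
t=10: arr=2 -> substrate=4 bound=3 product=6
t=11: arr=1 -> substrate=5 bound=3 product=6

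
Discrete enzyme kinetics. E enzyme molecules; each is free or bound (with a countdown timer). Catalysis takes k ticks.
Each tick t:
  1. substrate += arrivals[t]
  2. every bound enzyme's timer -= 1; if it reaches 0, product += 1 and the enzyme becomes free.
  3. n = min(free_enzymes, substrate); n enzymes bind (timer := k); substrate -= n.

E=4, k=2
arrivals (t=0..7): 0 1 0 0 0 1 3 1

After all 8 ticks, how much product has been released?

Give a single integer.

Answer: 2

Derivation:
t=0: arr=0 -> substrate=0 bound=0 product=0
t=1: arr=1 -> substrate=0 bound=1 product=0
t=2: arr=0 -> substrate=0 bound=1 product=0
t=3: arr=0 -> substrate=0 bound=0 product=1
t=4: arr=0 -> substrate=0 bound=0 product=1
t=5: arr=1 -> substrate=0 bound=1 product=1
t=6: arr=3 -> substrate=0 bound=4 product=1
t=7: arr=1 -> substrate=0 bound=4 product=2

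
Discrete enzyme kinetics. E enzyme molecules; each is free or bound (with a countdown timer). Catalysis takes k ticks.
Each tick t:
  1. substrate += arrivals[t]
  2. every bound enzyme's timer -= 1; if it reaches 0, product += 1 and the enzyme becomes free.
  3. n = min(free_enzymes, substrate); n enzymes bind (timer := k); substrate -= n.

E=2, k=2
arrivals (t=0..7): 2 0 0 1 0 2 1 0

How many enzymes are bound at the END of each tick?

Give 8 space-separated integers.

Answer: 2 2 0 1 1 2 2 1

Derivation:
t=0: arr=2 -> substrate=0 bound=2 product=0
t=1: arr=0 -> substrate=0 bound=2 product=0
t=2: arr=0 -> substrate=0 bound=0 product=2
t=3: arr=1 -> substrate=0 bound=1 product=2
t=4: arr=0 -> substrate=0 bound=1 product=2
t=5: arr=2 -> substrate=0 bound=2 product=3
t=6: arr=1 -> substrate=1 bound=2 product=3
t=7: arr=0 -> substrate=0 bound=1 product=5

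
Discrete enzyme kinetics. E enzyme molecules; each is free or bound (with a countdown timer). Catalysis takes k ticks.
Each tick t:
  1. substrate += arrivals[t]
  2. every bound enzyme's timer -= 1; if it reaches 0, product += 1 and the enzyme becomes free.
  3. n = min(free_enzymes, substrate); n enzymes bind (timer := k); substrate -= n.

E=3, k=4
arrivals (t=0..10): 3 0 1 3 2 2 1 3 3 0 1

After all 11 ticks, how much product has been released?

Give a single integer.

t=0: arr=3 -> substrate=0 bound=3 product=0
t=1: arr=0 -> substrate=0 bound=3 product=0
t=2: arr=1 -> substrate=1 bound=3 product=0
t=3: arr=3 -> substrate=4 bound=3 product=0
t=4: arr=2 -> substrate=3 bound=3 product=3
t=5: arr=2 -> substrate=5 bound=3 product=3
t=6: arr=1 -> substrate=6 bound=3 product=3
t=7: arr=3 -> substrate=9 bound=3 product=3
t=8: arr=3 -> substrate=9 bound=3 product=6
t=9: arr=0 -> substrate=9 bound=3 product=6
t=10: arr=1 -> substrate=10 bound=3 product=6

Answer: 6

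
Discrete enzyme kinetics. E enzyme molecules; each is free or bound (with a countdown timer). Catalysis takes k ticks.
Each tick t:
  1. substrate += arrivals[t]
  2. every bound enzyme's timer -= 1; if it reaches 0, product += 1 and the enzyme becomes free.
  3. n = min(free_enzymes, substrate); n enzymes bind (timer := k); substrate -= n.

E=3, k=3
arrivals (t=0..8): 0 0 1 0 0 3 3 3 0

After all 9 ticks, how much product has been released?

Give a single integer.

t=0: arr=0 -> substrate=0 bound=0 product=0
t=1: arr=0 -> substrate=0 bound=0 product=0
t=2: arr=1 -> substrate=0 bound=1 product=0
t=3: arr=0 -> substrate=0 bound=1 product=0
t=4: arr=0 -> substrate=0 bound=1 product=0
t=5: arr=3 -> substrate=0 bound=3 product=1
t=6: arr=3 -> substrate=3 bound=3 product=1
t=7: arr=3 -> substrate=6 bound=3 product=1
t=8: arr=0 -> substrate=3 bound=3 product=4

Answer: 4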